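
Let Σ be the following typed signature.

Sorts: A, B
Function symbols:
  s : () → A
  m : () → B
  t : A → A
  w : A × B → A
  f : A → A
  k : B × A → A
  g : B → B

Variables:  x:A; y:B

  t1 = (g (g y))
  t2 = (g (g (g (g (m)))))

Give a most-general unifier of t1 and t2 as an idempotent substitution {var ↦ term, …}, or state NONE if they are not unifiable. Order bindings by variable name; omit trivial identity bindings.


{y ↦ (g (g (m)))}


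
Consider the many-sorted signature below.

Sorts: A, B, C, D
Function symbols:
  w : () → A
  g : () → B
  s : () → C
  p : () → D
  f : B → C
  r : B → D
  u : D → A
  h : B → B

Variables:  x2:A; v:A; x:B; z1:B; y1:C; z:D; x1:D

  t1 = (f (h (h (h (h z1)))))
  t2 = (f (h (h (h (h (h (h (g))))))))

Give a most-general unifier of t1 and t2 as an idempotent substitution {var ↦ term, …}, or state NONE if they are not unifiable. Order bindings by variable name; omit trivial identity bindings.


{z1 ↦ (h (h (g)))}


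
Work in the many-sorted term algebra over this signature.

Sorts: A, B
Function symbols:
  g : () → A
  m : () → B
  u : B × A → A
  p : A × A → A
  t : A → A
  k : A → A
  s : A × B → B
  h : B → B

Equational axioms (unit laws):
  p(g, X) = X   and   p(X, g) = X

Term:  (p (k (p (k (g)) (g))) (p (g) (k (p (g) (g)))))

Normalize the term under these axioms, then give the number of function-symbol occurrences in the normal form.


1. (p (k (p (k (g)) (g))) (p (g) (k (p (g) (g)))))  →  (p (k (k (g))) (p (g) (k (p (g) (g)))))
2. (p (k (k (g))) (p (g) (k (p (g) (g)))))  →  (p (k (k (g))) (k (p (g) (g))))
3. (p (k (k (g))) (k (p (g) (g))))  →  (p (k (k (g))) (k (g)))
normal form: (p (k (k (g))) (k (g)))

size = 6


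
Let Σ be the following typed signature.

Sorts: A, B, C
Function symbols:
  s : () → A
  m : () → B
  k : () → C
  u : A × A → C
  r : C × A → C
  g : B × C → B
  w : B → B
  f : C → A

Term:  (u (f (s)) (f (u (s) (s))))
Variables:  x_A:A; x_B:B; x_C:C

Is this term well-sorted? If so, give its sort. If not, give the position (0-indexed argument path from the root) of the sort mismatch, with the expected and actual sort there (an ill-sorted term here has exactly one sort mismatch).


ill-sorted at position [0, 0]: expected C, got A

    (s) : A
  (f (s)) : ✗ arg 0 at [0, 0] has sort A, expected C
      (s) : A
      (s) : A
    (u (s) (s)) : C
  (f (u (s) (s))) : A


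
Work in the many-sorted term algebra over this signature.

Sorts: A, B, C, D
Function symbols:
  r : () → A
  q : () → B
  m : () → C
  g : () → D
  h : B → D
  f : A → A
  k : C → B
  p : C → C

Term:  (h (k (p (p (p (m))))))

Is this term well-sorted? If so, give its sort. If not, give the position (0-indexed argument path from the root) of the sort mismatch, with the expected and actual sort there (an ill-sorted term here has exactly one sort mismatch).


well-sorted; sort = D

          (m) : C
        (p (m)) : C
      (p (p (m))) : C
    (p (p (p (m)))) : C
  (k (p (p (p (m))))) : B
(h (k (p (p (p (m)))))) : D


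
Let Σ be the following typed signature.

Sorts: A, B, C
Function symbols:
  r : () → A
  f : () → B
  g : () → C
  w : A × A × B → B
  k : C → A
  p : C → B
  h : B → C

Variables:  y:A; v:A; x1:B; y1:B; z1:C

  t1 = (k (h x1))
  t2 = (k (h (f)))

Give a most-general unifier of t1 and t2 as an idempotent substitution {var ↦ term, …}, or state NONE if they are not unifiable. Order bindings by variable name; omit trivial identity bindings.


{x1 ↦ (f)}


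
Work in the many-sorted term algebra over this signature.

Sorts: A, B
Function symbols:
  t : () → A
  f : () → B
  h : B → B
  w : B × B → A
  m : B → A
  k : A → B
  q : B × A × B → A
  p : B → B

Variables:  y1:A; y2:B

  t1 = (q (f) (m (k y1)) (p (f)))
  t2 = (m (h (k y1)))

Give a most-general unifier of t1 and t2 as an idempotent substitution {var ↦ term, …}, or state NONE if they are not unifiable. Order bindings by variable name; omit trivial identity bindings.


NONE (not unifiable)

head clash or occurs-check failure — not unifiable


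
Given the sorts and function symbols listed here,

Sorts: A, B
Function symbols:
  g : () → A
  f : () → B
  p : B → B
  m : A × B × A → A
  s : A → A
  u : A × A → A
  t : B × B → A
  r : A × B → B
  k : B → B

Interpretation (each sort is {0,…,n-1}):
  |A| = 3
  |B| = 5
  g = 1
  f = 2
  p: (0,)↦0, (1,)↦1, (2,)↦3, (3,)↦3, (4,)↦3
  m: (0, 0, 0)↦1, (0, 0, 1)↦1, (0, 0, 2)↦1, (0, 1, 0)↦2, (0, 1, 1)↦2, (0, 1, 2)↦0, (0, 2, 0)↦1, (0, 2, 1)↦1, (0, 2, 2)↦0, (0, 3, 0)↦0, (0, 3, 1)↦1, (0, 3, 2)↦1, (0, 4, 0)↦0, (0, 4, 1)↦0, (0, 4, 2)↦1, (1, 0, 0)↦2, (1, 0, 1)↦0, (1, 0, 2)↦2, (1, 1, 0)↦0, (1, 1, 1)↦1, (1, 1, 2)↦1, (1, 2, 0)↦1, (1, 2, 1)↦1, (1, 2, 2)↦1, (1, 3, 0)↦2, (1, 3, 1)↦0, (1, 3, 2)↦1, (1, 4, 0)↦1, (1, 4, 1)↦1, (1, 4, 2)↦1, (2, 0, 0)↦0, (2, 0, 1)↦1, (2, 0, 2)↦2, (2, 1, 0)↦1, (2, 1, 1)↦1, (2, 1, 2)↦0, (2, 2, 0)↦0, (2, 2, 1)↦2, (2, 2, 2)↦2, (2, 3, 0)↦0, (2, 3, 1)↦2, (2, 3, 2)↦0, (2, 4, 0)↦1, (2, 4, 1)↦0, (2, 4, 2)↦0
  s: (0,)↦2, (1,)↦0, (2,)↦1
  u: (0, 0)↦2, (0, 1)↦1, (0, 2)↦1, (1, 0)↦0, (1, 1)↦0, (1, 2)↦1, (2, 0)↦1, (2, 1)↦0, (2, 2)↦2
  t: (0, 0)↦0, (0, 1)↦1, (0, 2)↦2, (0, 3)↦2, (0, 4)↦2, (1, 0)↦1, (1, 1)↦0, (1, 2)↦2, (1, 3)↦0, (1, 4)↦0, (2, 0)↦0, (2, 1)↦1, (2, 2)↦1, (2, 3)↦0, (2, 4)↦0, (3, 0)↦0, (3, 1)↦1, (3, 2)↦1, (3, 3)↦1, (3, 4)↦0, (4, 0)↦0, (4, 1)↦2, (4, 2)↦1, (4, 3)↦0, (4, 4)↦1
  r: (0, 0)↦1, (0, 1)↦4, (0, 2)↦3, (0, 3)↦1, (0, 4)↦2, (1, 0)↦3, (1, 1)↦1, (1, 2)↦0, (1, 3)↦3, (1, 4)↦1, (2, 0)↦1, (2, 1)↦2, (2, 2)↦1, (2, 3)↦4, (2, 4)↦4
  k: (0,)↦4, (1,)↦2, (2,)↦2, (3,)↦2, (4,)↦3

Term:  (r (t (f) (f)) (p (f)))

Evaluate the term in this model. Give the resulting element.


value = 3

  f = 2
  f = 2
  (t (f) (f)) = t(2, 2) = 1
  f = 2
  (p (f)) = p(2,) = 3
  (r (t (f) (f)) (p (f))) = r(1, 3) = 3


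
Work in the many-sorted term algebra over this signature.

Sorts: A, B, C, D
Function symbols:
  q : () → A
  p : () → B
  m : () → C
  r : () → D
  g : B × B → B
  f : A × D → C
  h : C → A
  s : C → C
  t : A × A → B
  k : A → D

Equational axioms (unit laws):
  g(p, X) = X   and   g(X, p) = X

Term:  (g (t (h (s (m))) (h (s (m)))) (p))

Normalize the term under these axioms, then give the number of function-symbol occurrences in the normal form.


size = 7

1. (g (t (h (s (m))) (h (s (m)))) (p))  →  (t (h (s (m))) (h (s (m))))
normal form: (t (h (s (m))) (h (s (m))))


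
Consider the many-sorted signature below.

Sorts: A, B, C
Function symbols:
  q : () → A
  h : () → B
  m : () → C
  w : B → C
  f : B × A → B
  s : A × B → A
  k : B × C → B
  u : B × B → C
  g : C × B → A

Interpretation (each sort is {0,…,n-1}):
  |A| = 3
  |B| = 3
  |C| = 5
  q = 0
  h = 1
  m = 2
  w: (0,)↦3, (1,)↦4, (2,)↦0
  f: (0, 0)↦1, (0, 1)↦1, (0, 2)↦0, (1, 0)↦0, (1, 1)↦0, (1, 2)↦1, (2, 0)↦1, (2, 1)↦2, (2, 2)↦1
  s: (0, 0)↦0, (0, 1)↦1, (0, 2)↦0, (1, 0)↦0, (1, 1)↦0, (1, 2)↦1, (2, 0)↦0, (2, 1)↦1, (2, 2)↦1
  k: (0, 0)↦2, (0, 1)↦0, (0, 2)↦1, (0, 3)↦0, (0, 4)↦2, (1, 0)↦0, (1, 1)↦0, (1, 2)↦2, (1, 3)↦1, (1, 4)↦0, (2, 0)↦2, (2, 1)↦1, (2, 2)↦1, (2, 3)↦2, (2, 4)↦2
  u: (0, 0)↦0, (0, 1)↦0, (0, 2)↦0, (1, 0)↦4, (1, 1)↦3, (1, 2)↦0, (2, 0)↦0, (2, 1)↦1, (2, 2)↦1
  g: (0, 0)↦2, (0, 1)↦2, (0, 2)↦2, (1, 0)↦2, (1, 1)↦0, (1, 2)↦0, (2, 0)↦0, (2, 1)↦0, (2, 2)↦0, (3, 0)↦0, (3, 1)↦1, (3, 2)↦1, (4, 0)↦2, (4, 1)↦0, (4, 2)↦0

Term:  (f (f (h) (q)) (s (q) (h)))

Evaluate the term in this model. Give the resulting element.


  h = 1
  q = 0
  (f (h) (q)) = f(1, 0) = 0
  q = 0
  h = 1
  (s (q) (h)) = s(0, 1) = 1
  (f (f (h) (q)) (s (q) (h))) = f(0, 1) = 1

value = 1


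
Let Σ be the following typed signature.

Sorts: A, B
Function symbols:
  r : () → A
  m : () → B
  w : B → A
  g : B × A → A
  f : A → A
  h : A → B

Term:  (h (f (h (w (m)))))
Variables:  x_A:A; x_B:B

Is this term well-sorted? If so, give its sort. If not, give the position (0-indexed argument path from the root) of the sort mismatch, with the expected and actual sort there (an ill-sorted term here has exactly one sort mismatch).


ill-sorted at position [0, 0]: expected A, got B

        (m) : B
      (w (m)) : A
    (h (w (m))) : B
  (f (h (w (m)))) : ✗ arg 0 at [0, 0] has sort B, expected A


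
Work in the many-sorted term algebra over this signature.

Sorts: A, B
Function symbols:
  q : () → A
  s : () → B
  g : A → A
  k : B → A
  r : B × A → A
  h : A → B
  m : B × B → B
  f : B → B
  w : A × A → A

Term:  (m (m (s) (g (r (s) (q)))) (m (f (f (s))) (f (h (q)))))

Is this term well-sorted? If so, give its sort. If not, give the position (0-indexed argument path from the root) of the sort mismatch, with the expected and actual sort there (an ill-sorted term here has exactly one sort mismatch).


    (s) : B
        (s) : B
        (q) : A
      (r (s) (q)) : A
    (g (r (s) (q))) : A
  (m (s) (g (r (s) (q)))) : ✗ arg 1 at [0, 1] has sort A, expected B
        (s) : B
      (f (s)) : B
    (f (f (s))) : B
        (q) : A
      (h (q)) : B
    (f (h (q))) : B
  (m (f (f (s))) (f (h (q)))) : B

ill-sorted at position [0, 1]: expected B, got A


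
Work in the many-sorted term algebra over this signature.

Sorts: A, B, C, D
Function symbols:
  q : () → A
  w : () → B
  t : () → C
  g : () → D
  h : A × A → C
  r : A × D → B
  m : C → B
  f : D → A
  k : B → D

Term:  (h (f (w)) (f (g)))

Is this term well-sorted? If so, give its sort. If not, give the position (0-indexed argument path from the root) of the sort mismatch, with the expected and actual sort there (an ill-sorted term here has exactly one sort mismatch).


    (w) : B
  (f (w)) : ✗ arg 0 at [0, 0] has sort B, expected D
    (g) : D
  (f (g)) : A

ill-sorted at position [0, 0]: expected D, got B


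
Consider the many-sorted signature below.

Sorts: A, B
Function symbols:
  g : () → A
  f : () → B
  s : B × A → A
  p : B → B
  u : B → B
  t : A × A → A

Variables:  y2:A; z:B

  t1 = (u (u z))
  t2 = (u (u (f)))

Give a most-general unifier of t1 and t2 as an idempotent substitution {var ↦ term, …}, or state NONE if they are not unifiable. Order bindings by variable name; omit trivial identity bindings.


{z ↦ (f)}


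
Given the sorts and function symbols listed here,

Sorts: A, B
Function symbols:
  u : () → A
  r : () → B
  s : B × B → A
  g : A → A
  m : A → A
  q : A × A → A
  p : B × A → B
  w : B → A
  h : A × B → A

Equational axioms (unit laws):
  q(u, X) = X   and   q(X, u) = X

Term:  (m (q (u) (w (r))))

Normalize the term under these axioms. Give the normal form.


1. (m (q (u) (w (r))))  →  (m (w (r)))

normal form = (m (w (r)))


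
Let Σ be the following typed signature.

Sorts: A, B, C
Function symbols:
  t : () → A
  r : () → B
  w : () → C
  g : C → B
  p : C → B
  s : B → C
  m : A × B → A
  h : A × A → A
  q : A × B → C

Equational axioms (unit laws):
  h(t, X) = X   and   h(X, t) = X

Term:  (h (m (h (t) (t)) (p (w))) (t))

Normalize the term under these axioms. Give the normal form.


1. (h (m (h (t) (t)) (p (w))) (t))  →  (m (h (t) (t)) (p (w)))
2. (m (h (t) (t)) (p (w)))  →  (m (t) (p (w)))

normal form = (m (t) (p (w)))


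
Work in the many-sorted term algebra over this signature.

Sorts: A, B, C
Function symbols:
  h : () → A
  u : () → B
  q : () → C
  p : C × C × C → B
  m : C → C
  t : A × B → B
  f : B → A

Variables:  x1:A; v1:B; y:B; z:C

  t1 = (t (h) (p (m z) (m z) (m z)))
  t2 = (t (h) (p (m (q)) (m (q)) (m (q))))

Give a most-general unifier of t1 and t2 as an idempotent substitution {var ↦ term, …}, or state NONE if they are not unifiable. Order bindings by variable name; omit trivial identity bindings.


{z ↦ (q)}


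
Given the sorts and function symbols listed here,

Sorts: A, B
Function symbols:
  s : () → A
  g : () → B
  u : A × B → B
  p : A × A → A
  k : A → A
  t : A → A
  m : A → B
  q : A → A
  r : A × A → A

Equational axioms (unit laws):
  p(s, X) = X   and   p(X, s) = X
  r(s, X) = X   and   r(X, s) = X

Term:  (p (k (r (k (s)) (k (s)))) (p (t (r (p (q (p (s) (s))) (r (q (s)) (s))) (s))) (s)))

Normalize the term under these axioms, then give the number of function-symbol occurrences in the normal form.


size = 13

1. (p (k (r (k (s)) (k (s)))) (p (t (r (p (q (p (s) (s))) (r (q (s)) (s))) (s))) (s)))  →  (p (k (r (k (s)) (k (s)))) (t (r (p (q (p (s) (s))) (r (q (s)) (s))) (s))))
2. (p (k (r (k (s)) (k (s)))) (t (r (p (q (p (s) (s))) (r (q (s)) (s))) (s))))  →  (p (k (r (k (s)) (k (s)))) (t (p (q (p (s) (s))) (r (q (s)) (s)))))
3. (p (k (r (k (s)) (k (s)))) (t (p (q (p (s) (s))) (r (q (s)) (s)))))  →  (p (k (r (k (s)) (k (s)))) (t (p (q (s)) (r (q (s)) (s)))))
4. (p (k (r (k (s)) (k (s)))) (t (p (q (s)) (r (q (s)) (s)))))  →  (p (k (r (k (s)) (k (s)))) (t (p (q (s)) (q (s)))))
normal form: (p (k (r (k (s)) (k (s)))) (t (p (q (s)) (q (s)))))


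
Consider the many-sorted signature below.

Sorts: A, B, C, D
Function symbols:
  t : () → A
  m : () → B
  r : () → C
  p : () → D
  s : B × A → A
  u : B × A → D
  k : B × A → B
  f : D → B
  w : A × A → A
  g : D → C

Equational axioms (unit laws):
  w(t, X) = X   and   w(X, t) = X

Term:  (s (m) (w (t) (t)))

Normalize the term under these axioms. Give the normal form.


1. (s (m) (w (t) (t)))  →  (s (m) (t))

normal form = (s (m) (t))


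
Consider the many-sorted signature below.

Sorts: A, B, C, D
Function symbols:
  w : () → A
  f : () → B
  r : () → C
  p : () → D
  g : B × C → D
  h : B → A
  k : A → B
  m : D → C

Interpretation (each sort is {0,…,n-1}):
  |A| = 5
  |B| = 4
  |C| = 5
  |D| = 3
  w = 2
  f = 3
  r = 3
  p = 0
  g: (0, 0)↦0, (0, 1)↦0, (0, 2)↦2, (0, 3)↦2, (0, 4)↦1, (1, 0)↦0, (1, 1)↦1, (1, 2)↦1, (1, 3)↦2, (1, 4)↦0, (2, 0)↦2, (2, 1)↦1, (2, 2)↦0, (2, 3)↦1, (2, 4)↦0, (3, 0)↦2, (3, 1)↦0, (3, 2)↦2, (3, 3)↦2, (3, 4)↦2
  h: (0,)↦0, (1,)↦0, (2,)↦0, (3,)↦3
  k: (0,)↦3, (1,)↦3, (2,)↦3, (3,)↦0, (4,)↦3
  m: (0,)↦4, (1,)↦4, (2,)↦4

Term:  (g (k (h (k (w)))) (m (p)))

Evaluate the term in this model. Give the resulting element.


value = 1

  w = 2
  (k (w)) = k(2,) = 3
  (h (k (w))) = h(3,) = 3
  (k (h (k (w)))) = k(3,) = 0
  p = 0
  (m (p)) = m(0,) = 4
  (g (k (h (k (w)))) (m (p))) = g(0, 4) = 1


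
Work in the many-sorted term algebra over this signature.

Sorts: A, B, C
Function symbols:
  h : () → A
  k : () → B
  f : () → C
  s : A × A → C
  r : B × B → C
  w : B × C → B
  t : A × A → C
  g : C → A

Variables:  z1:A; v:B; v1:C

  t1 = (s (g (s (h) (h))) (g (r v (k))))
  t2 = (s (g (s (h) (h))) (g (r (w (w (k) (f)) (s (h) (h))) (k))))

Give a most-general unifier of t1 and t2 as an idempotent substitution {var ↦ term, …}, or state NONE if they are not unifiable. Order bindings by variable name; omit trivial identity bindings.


{v ↦ (w (w (k) (f)) (s (h) (h)))}


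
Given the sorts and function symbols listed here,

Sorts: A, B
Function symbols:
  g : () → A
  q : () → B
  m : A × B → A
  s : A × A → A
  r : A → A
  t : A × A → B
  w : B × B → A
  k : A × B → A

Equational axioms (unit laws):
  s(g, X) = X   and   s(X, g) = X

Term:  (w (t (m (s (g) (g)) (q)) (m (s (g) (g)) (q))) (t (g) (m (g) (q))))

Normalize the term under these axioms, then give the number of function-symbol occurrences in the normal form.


1. (w (t (m (s (g) (g)) (q)) (m (s (g) (g)) (q))) (t (g) (m (g) (q))))  →  (w (t (m (g) (q)) (m (s (g) (g)) (q))) (t (g) (m (g) (q))))
2. (w (t (m (g) (q)) (m (s (g) (g)) (q))) (t (g) (m (g) (q))))  →  (w (t (m (g) (q)) (m (g) (q))) (t (g) (m (g) (q))))
normal form: (w (t (m (g) (q)) (m (g) (q))) (t (g) (m (g) (q))))

size = 13


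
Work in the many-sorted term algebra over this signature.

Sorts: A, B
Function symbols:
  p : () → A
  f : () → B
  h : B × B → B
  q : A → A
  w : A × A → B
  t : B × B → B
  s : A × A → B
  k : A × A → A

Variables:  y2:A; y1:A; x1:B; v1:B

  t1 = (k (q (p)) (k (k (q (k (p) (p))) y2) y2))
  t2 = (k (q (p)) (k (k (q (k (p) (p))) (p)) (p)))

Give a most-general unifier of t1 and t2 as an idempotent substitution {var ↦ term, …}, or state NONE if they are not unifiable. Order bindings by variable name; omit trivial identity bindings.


{y2 ↦ (p)}


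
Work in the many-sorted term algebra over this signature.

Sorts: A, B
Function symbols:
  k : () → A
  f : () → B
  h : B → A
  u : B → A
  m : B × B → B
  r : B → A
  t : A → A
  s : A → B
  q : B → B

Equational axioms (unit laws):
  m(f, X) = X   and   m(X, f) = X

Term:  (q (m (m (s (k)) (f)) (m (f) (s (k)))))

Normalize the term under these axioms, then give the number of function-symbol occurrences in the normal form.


1. (q (m (m (s (k)) (f)) (m (f) (s (k)))))  →  (q (m (s (k)) (m (f) (s (k)))))
2. (q (m (s (k)) (m (f) (s (k)))))  →  (q (m (s (k)) (s (k))))
normal form: (q (m (s (k)) (s (k))))

size = 6


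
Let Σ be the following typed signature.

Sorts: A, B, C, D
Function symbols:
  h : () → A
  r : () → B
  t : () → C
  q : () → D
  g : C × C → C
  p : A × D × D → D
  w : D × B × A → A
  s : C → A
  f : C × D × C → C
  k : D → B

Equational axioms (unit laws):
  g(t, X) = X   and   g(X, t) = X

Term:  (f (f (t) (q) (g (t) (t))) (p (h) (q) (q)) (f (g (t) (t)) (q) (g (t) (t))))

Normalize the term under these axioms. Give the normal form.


1. (f (f (t) (q) (g (t) (t))) (p (h) (q) (q)) (f (g (t) (t)) (q) (g (t) (t))))  →  (f (f (t) (q) (t)) (p (h) (q) (q)) (f (g (t) (t)) (q) (g (t) (t))))
2. (f (f (t) (q) (t)) (p (h) (q) (q)) (f (g (t) (t)) (q) (g (t) (t))))  →  (f (f (t) (q) (t)) (p (h) (q) (q)) (f (t) (q) (g (t) (t))))
3. (f (f (t) (q) (t)) (p (h) (q) (q)) (f (t) (q) (g (t) (t))))  →  (f (f (t) (q) (t)) (p (h) (q) (q)) (f (t) (q) (t)))

normal form = (f (f (t) (q) (t)) (p (h) (q) (q)) (f (t) (q) (t)))


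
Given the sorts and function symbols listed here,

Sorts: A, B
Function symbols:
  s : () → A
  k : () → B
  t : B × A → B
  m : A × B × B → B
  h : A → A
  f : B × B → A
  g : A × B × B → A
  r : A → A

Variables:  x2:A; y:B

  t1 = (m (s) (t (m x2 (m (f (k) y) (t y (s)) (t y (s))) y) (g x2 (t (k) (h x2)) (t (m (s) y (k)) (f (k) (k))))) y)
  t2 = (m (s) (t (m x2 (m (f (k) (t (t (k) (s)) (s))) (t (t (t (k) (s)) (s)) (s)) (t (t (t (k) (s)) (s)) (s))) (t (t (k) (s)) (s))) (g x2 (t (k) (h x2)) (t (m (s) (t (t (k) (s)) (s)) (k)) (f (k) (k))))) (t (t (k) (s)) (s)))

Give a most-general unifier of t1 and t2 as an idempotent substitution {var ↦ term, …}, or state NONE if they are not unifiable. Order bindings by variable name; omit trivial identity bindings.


{y ↦ (t (t (k) (s)) (s))}


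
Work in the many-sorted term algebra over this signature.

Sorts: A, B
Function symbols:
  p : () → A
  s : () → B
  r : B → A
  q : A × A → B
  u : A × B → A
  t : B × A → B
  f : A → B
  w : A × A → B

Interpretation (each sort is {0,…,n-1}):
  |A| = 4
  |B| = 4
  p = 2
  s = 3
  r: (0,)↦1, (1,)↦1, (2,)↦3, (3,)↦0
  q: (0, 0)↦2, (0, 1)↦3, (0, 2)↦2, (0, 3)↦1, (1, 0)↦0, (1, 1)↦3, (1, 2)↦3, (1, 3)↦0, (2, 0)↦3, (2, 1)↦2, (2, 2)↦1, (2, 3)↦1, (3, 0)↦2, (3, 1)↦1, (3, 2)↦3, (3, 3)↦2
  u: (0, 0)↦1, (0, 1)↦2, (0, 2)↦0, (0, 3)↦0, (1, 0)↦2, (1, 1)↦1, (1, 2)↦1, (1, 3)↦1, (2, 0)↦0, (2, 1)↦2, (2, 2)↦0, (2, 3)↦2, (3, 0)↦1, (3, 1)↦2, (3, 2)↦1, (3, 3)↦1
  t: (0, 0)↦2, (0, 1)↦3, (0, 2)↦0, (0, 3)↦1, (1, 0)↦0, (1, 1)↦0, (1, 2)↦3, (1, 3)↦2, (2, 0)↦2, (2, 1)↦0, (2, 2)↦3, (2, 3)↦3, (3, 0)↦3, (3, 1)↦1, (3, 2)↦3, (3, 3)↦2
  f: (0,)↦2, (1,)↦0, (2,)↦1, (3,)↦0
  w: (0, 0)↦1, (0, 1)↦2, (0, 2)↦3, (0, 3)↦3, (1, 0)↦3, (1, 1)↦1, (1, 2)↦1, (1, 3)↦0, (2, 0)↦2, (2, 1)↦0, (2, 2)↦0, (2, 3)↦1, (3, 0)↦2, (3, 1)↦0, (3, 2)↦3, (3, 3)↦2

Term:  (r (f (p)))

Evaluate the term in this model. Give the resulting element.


  p = 2
  (f (p)) = f(2,) = 1
  (r (f (p))) = r(1,) = 1

value = 1


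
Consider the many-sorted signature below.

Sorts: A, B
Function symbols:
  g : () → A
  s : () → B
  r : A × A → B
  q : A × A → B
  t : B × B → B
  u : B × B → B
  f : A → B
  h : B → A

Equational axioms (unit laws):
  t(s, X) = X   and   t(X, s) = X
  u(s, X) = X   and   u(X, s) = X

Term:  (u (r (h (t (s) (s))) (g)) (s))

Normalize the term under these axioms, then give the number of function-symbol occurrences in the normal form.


size = 4

1. (u (r (h (t (s) (s))) (g)) (s))  →  (r (h (t (s) (s))) (g))
2. (r (h (t (s) (s))) (g))  →  (r (h (s)) (g))
normal form: (r (h (s)) (g))


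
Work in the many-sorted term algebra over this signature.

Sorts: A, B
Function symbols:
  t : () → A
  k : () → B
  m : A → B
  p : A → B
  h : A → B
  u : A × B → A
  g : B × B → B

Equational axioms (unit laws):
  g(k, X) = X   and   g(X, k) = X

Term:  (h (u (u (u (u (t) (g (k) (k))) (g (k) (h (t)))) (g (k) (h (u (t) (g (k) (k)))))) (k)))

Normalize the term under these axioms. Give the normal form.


normal form = (h (u (u (u (u (t) (k)) (h (t))) (h (u (t) (k)))) (k)))

1. (h (u (u (u (u (t) (g (k) (k))) (g (k) (h (t)))) (g (k) (h (u (t) (g (k) (k)))))) (k)))  →  (h (u (u (u (u (t) (k)) (g (k) (h (t)))) (g (k) (h (u (t) (g (k) (k)))))) (k)))
2. (h (u (u (u (u (t) (k)) (g (k) (h (t)))) (g (k) (h (u (t) (g (k) (k)))))) (k)))  →  (h (u (u (u (u (t) (k)) (h (t))) (g (k) (h (u (t) (g (k) (k)))))) (k)))
3. (h (u (u (u (u (t) (k)) (h (t))) (g (k) (h (u (t) (g (k) (k)))))) (k)))  →  (h (u (u (u (u (t) (k)) (h (t))) (h (u (t) (g (k) (k))))) (k)))
4. (h (u (u (u (u (t) (k)) (h (t))) (h (u (t) (g (k) (k))))) (k)))  →  (h (u (u (u (u (t) (k)) (h (t))) (h (u (t) (k)))) (k)))


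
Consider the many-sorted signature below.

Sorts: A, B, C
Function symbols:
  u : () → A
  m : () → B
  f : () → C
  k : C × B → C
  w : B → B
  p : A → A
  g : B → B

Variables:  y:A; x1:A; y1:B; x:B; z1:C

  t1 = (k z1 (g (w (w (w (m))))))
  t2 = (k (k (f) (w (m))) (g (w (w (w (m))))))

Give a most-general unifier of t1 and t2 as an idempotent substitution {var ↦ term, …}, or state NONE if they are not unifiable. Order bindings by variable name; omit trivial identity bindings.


{z1 ↦ (k (f) (w (m)))}


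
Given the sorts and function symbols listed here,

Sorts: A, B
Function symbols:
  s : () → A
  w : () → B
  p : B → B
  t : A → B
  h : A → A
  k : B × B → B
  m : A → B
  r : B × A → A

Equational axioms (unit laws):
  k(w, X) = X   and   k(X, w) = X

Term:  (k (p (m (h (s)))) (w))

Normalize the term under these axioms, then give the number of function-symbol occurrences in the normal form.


1. (k (p (m (h (s)))) (w))  →  (p (m (h (s))))
normal form: (p (m (h (s))))

size = 4


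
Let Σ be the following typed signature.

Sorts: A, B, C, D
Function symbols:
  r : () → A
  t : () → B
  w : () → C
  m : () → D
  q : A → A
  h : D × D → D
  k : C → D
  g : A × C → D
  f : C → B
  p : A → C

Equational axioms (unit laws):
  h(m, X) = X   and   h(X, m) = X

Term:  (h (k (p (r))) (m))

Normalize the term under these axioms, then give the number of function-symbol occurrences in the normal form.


1. (h (k (p (r))) (m))  →  (k (p (r)))
normal form: (k (p (r)))

size = 3


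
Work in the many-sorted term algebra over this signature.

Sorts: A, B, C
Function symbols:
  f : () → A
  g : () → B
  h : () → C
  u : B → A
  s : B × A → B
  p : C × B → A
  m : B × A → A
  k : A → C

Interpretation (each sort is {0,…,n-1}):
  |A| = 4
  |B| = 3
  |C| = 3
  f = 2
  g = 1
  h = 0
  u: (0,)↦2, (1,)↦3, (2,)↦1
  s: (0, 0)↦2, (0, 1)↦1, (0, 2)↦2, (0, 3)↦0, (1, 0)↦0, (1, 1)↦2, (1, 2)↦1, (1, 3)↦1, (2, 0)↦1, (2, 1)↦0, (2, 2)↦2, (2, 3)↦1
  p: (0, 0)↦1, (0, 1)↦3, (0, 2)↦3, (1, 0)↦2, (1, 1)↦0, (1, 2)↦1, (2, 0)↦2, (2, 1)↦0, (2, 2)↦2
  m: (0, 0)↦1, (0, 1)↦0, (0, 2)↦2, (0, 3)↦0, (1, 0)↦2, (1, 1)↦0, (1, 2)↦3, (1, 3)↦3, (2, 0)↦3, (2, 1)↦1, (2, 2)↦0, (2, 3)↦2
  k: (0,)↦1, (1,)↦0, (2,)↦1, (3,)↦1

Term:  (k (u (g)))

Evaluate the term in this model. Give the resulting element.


  g = 1
  (u (g)) = u(1,) = 3
  (k (u (g))) = k(3,) = 1

value = 1


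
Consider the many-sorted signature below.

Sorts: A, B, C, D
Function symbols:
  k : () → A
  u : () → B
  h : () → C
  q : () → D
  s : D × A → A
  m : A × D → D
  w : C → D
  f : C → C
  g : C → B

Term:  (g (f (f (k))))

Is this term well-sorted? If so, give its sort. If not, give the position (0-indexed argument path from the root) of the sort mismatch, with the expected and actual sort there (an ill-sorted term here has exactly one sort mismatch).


ill-sorted at position [0, 0, 0]: expected C, got A

      (k) : A
    (f (k)) : ✗ arg 0 at [0, 0, 0] has sort A, expected C


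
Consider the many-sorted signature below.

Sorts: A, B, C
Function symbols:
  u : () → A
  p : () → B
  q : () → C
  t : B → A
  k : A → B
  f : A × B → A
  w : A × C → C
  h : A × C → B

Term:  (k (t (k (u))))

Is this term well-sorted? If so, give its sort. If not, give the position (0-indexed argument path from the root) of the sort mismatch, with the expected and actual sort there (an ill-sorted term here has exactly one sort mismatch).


      (u) : A
    (k (u)) : B
  (t (k (u))) : A
(k (t (k (u)))) : B

well-sorted; sort = B


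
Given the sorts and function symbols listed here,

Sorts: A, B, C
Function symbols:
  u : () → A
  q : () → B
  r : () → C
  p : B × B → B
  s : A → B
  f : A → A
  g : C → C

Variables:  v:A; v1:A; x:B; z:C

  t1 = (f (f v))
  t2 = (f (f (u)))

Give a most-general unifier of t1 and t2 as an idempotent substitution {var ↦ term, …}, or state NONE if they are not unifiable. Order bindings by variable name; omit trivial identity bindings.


{v ↦ (u)}


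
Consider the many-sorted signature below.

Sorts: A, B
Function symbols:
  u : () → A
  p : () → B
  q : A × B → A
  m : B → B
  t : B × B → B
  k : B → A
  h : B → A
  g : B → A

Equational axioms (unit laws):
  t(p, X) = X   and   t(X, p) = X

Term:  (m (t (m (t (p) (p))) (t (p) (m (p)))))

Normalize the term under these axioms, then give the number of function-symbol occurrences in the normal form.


size = 6

1. (m (t (m (t (p) (p))) (t (p) (m (p)))))  →  (m (t (m (p)) (t (p) (m (p)))))
2. (m (t (m (p)) (t (p) (m (p)))))  →  (m (t (m (p)) (m (p))))
normal form: (m (t (m (p)) (m (p))))


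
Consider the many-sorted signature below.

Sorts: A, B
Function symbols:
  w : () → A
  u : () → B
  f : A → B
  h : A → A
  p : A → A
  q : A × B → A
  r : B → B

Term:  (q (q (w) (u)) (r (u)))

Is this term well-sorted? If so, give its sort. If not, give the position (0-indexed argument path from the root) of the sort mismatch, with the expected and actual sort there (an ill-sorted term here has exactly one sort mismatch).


    (w) : A
    (u) : B
  (q (w) (u)) : A
    (u) : B
  (r (u)) : B
(q (q (w) (u)) (r (u))) : A

well-sorted; sort = A


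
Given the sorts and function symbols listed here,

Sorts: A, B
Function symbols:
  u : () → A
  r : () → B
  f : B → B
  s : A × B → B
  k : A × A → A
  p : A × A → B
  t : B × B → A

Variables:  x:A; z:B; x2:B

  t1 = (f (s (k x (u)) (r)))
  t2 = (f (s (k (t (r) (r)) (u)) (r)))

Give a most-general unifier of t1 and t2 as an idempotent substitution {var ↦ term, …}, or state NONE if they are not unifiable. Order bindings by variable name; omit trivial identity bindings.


{x ↦ (t (r) (r))}


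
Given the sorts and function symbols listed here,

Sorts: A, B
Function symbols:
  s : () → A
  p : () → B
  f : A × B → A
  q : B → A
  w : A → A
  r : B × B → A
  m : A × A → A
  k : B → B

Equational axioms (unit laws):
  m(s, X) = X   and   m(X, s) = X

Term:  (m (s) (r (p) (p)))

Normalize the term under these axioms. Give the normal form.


normal form = (r (p) (p))

1. (m (s) (r (p) (p)))  →  (r (p) (p))


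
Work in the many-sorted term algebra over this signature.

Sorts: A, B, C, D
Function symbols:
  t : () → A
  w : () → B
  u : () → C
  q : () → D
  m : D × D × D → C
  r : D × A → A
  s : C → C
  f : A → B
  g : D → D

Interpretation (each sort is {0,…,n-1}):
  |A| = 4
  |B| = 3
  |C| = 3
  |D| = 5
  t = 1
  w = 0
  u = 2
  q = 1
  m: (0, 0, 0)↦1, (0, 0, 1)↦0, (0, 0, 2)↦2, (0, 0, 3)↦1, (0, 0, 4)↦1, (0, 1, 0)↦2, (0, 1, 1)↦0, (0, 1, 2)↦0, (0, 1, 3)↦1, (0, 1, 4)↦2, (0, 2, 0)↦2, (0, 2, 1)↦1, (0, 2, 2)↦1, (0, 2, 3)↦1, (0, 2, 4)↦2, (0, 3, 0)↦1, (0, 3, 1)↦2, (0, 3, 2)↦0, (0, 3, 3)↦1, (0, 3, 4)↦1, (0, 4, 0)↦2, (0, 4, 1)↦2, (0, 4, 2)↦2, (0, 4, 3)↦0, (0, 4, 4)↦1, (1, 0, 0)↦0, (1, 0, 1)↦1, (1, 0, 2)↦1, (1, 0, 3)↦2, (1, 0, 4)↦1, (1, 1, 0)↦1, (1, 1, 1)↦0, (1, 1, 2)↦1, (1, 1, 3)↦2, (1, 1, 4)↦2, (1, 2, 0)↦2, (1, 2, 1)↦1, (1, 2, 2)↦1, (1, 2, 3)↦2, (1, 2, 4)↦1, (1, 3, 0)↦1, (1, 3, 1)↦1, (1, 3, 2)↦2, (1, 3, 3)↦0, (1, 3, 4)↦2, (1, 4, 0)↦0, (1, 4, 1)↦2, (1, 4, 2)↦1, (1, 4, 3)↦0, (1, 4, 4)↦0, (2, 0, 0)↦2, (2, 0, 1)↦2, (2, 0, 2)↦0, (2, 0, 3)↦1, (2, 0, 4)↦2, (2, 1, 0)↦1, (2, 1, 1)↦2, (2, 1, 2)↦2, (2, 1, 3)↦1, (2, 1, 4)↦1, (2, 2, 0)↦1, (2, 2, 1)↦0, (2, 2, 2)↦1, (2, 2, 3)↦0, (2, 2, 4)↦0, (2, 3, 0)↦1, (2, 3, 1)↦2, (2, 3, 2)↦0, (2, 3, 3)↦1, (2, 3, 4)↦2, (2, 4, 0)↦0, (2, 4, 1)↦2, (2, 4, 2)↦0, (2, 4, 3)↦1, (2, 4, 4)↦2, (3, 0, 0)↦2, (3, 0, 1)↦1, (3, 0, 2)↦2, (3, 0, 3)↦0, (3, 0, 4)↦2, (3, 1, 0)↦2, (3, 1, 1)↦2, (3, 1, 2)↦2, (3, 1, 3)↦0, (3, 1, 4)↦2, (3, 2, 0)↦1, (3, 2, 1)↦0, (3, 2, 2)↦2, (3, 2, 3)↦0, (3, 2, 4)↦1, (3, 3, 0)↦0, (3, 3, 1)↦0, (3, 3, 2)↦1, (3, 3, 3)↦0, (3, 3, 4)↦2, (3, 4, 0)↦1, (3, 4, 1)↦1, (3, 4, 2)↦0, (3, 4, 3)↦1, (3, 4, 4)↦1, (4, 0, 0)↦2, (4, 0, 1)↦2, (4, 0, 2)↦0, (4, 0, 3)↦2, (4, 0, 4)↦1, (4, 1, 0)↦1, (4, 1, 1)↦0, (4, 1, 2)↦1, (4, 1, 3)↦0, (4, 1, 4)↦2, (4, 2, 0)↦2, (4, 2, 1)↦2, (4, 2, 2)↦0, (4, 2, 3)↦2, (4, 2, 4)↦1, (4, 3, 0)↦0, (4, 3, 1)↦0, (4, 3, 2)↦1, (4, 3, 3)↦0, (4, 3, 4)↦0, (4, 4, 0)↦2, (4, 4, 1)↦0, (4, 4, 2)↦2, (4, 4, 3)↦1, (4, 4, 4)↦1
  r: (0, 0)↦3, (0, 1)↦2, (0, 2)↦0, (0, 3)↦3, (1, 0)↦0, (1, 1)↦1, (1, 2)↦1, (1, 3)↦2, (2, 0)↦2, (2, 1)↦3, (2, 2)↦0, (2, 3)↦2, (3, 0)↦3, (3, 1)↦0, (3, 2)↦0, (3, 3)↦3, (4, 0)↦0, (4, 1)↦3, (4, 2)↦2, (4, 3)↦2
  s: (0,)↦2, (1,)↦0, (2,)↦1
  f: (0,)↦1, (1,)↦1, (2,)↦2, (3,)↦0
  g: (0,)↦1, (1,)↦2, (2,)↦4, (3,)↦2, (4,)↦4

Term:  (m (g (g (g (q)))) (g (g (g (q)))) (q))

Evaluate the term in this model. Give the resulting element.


value = 0

  q = 1
  (g (q)) = g(1,) = 2
  (g (g (q))) = g(2,) = 4
  (g (g (g (q)))) = g(4,) = 4
  q = 1
  (g (q)) = g(1,) = 2
  (g (g (q))) = g(2,) = 4
  (g (g (g (q)))) = g(4,) = 4
  q = 1
  (m (g (g (g (q)))) (g (g (g (q)))) (q)) = m(4, 4, 1) = 0


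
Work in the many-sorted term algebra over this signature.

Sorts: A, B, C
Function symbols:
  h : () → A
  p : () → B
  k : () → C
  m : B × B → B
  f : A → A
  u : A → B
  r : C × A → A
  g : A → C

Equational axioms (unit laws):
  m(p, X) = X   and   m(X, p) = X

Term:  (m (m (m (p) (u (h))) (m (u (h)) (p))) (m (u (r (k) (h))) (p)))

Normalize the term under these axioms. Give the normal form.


normal form = (m (m (u (h)) (u (h))) (u (r (k) (h))))

1. (m (m (m (p) (u (h))) (m (u (h)) (p))) (m (u (r (k) (h))) (p)))  →  (m (m (u (h)) (m (u (h)) (p))) (m (u (r (k) (h))) (p)))
2. (m (m (u (h)) (m (u (h)) (p))) (m (u (r (k) (h))) (p)))  →  (m (m (u (h)) (u (h))) (m (u (r (k) (h))) (p)))
3. (m (m (u (h)) (u (h))) (m (u (r (k) (h))) (p)))  →  (m (m (u (h)) (u (h))) (u (r (k) (h))))


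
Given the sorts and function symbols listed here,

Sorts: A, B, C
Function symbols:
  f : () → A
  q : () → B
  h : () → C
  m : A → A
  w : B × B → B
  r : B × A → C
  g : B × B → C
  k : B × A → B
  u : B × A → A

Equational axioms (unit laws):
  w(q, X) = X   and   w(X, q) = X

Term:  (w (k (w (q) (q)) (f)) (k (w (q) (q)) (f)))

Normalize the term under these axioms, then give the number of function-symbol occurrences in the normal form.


size = 7

1. (w (k (w (q) (q)) (f)) (k (w (q) (q)) (f)))  →  (w (k (q) (f)) (k (w (q) (q)) (f)))
2. (w (k (q) (f)) (k (w (q) (q)) (f)))  →  (w (k (q) (f)) (k (q) (f)))
normal form: (w (k (q) (f)) (k (q) (f)))


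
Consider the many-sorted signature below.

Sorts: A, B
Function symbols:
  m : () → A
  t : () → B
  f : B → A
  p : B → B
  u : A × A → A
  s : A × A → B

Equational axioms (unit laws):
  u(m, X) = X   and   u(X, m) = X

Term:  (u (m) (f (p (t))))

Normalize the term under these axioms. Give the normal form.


normal form = (f (p (t)))

1. (u (m) (f (p (t))))  →  (f (p (t)))


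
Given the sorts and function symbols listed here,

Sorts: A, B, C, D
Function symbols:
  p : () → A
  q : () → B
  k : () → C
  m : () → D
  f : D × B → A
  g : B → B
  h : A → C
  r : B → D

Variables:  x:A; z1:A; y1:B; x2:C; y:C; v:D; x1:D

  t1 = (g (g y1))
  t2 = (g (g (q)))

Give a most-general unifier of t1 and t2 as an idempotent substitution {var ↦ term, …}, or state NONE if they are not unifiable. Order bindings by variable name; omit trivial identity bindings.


{y1 ↦ (q)}


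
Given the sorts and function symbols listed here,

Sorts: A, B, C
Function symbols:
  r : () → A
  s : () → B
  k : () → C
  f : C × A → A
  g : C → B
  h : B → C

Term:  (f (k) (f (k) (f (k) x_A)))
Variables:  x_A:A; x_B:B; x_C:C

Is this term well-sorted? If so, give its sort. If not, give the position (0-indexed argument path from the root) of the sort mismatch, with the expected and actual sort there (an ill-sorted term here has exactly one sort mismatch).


well-sorted; sort = A

  (k) : C
    (k) : C
      (k) : C
      x_A : A
    (f (k) x_A) : A
  (f (k) (f (k) x_A)) : A
(f (k) (f (k) (f (k) x_A))) : A


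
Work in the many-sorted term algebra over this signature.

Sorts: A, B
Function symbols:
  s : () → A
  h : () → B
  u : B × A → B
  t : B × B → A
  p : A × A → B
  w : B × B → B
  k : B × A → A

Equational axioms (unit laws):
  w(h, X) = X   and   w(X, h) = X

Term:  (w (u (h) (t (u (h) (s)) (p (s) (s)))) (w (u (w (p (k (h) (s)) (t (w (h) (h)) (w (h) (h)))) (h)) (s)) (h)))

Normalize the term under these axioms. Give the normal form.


normal form = (w (u (h) (t (u (h) (s)) (p (s) (s)))) (u (p (k (h) (s)) (t (h) (h))) (s)))

1. (w (u (h) (t (u (h) (s)) (p (s) (s)))) (w (u (w (p (k (h) (s)) (t (w (h) (h)) (w (h) (h)))) (h)) (s)) (h)))  →  (w (u (h) (t (u (h) (s)) (p (s) (s)))) (u (w (p (k (h) (s)) (t (w (h) (h)) (w (h) (h)))) (h)) (s)))
2. (w (u (h) (t (u (h) (s)) (p (s) (s)))) (u (w (p (k (h) (s)) (t (w (h) (h)) (w (h) (h)))) (h)) (s)))  →  (w (u (h) (t (u (h) (s)) (p (s) (s)))) (u (p (k (h) (s)) (t (w (h) (h)) (w (h) (h)))) (s)))
3. (w (u (h) (t (u (h) (s)) (p (s) (s)))) (u (p (k (h) (s)) (t (w (h) (h)) (w (h) (h)))) (s)))  →  (w (u (h) (t (u (h) (s)) (p (s) (s)))) (u (p (k (h) (s)) (t (h) (w (h) (h)))) (s)))
4. (w (u (h) (t (u (h) (s)) (p (s) (s)))) (u (p (k (h) (s)) (t (h) (w (h) (h)))) (s)))  →  (w (u (h) (t (u (h) (s)) (p (s) (s)))) (u (p (k (h) (s)) (t (h) (h))) (s)))


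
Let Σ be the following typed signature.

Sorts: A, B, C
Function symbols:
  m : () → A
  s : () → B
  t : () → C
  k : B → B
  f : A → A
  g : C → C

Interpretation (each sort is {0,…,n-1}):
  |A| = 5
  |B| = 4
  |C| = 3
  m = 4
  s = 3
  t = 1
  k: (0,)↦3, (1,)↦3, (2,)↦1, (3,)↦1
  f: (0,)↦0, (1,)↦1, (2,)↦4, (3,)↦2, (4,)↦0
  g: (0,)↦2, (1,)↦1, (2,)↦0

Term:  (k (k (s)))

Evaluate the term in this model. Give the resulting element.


  s = 3
  (k (s)) = k(3,) = 1
  (k (k (s))) = k(1,) = 3

value = 3


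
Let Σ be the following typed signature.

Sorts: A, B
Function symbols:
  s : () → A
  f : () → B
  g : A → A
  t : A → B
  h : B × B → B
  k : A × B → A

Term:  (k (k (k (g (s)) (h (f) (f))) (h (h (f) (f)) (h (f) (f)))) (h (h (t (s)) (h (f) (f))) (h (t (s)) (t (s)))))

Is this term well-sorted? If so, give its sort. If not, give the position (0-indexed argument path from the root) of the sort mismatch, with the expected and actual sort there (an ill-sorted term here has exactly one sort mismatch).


        (s) : A
      (g (s)) : A
        (f) : B
        (f) : B
      (h (f) (f)) : B
    (k (g (s)) (h (f) (f))) : A
        (f) : B
        (f) : B
      (h (f) (f)) : B
        (f) : B
        (f) : B
      (h (f) (f)) : B
    (h (h (f) (f)) (h (f) (f))) : B
  (k (k (g (s)) (h (f) (f))) (h (h (f) (f)) (h (f) (f)))) : A
        (s) : A
      (t (s)) : B
        (f) : B
        (f) : B
      (h (f) (f)) : B
    (h (t (s)) (h (f) (f))) : B
        (s) : A
      (t (s)) : B
        (s) : A
      (t (s)) : B
    (h (t (s)) (t (s))) : B
  (h (h (t (s)) (h (f) (f))) (h (t (s)) (t (s)))) : B
(k (k (k (g (s)) (h (f) (f))) (h (h (f) (f)) (h (f) (f)))) (h (h (t (s)) (h (f) (f))) (h (t (s)) (t (s))))) : A

well-sorted; sort = A


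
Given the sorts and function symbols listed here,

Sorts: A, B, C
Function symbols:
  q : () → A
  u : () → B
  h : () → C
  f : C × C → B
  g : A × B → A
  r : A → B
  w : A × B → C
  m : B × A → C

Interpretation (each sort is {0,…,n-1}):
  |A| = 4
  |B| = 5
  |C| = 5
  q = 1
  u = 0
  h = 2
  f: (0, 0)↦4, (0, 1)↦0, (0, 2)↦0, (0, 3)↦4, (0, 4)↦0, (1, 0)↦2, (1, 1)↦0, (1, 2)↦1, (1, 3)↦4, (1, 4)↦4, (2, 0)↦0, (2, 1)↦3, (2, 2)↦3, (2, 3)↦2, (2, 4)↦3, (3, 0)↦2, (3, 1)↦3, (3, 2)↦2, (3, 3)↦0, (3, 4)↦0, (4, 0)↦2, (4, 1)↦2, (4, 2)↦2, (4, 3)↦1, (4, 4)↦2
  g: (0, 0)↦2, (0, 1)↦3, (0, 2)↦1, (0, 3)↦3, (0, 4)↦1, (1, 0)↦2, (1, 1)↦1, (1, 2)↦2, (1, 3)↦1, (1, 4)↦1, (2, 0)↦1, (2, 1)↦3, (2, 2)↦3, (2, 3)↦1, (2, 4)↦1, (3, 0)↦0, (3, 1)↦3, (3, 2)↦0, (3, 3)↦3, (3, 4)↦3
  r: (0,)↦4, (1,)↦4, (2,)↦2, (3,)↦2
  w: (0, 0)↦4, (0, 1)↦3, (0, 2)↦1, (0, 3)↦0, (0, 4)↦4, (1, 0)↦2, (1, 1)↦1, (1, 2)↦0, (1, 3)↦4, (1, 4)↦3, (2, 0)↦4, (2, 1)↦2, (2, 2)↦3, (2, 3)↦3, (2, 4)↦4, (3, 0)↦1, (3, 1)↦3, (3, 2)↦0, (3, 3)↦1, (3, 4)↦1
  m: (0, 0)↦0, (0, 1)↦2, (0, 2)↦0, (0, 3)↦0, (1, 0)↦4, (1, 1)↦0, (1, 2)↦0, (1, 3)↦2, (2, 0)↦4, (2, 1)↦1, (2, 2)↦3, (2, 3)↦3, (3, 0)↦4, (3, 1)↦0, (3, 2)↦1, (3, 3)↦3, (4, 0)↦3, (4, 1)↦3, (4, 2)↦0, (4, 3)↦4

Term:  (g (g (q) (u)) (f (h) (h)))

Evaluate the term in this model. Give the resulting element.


value = 1

  q = 1
  u = 0
  (g (q) (u)) = g(1, 0) = 2
  h = 2
  h = 2
  (f (h) (h)) = f(2, 2) = 3
  (g (g (q) (u)) (f (h) (h))) = g(2, 3) = 1


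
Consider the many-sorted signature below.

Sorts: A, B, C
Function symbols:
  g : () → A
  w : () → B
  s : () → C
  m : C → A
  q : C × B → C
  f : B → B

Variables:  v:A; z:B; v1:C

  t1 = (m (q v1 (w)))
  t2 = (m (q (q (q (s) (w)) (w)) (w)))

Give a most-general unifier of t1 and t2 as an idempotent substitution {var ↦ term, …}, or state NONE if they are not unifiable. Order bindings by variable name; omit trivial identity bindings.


{v1 ↦ (q (q (s) (w)) (w))}


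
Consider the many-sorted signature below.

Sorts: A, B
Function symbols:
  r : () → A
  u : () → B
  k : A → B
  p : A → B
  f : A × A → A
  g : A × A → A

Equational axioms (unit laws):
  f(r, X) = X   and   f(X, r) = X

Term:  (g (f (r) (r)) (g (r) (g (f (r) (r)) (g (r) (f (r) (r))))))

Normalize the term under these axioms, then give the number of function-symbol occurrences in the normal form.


1. (g (f (r) (r)) (g (r) (g (f (r) (r)) (g (r) (f (r) (r))))))  →  (g (r) (g (r) (g (f (r) (r)) (g (r) (f (r) (r))))))
2. (g (r) (g (r) (g (f (r) (r)) (g (r) (f (r) (r))))))  →  (g (r) (g (r) (g (r) (g (r) (f (r) (r))))))
3. (g (r) (g (r) (g (r) (g (r) (f (r) (r))))))  →  (g (r) (g (r) (g (r) (g (r) (r)))))
normal form: (g (r) (g (r) (g (r) (g (r) (r)))))

size = 9
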